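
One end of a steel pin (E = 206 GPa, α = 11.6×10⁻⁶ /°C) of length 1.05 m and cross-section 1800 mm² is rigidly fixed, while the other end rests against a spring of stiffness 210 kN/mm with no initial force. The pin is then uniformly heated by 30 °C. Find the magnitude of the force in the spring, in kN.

P ≈ 48.1 kN

Free thermal expansion: δ_free = αΔT L = 11.6×10⁻⁶ × 30 × 1050 = 0.3654 mm.
Let P be the compressive force at the spring. The pin shortens elastically by PL/(AE) and the spring compresses by P/k; together these equal δ_free.
So P = δ_free / [L/(AE) + 1/k] = 0.3654 / [ 1050/(1800×206×10³) + 1/(210×10³) ].
P = 0.3654 / 7.594×10⁻⁶ = 48120 N.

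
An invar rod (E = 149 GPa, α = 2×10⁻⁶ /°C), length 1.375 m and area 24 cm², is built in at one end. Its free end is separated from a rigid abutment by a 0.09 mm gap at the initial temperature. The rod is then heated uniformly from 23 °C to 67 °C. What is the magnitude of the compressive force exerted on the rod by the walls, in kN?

If the wall were absent the rod would grow by αΔT L = 2×10⁻⁶ × 44 × 1375 = 0.121 mm.
After closing the 0.09 mm clearance, 0.121 − 0.09 = 0.031 mm of expansion remains to be suppressed by the wall.
Compatibility: PL/(AE) = 0.031 mm, so σ = P/A = E × (0.031/1375) = 3.359 MPa.
Force on the wall = σA = 3.359 × 2400 mm² = 8.062 kN.

P ≈ 8.06 kN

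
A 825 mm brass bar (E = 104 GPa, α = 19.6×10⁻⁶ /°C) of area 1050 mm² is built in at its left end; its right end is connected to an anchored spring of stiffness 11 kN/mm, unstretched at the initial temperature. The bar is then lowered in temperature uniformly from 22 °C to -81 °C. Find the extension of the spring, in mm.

δ ≈ 1.54 mm

If the spring were absent the bar would shorten by αΔT L = 19.6×10⁻⁶ × 103 × 825 = 1.666 mm.
With a force P in the spring, the elastic change of the bar is PL/(AE) and that of the spring is P/k; compatibility requires their sum to equal δ_free.
So P = δ_free / [L/(AE) + 1/k] = 1.666 / [ 825/(1050×104×10³) + 1/(11×10³) ].
P = 1.666 / 9.846×10⁻⁵ = 16910 N.
Spring extension = P/k = 16910/(11×10³) = 1.538 mm.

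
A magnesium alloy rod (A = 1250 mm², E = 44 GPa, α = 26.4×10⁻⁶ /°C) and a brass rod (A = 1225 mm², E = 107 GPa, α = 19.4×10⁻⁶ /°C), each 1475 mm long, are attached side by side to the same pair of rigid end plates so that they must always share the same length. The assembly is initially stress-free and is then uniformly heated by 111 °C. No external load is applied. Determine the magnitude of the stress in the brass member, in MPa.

Equilibrium of a rigid end plate with no external load gives equal and opposite internal forces ±P in the two members. Since α_{magnesium alloy} > α_{brass}, heating drives the magnesium alloy into compression and the brass into tension.
Compatibility of the two members (thermal + elastic change equal): (α₁ − α₂)ΔT = P·[1/(A₁E₁) + 1/(A₂E₂)].
|α₁ − α₂|·ΔT = 7×10⁻⁶ × 111 = 0.000777.
1/(A₁E₁) + 1/(A₂E₂) = 1/(1250×44×10³) + 1/(1225×107×10³) = 2.581×10⁻⁸ N⁻¹.
So P = 0.000777 / 2.581×10⁻⁸ = 30.1 kN.
σ_{brass} = P/A₂ = 30100/1225 = 24.57 MPa, tensile.

σ ≈ 24.6 MPa (tensile)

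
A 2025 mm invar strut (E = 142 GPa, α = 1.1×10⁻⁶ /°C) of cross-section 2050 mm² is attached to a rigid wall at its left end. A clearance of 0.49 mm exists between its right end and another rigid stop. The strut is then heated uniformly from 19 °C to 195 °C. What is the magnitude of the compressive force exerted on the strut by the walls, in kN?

P ≈ 0 kN

If the wall were absent the strut would grow by αΔT L = 1.1×10⁻⁶ × 176 × 2025 = 0.392 mm.
This is smaller than the 0.49 mm clearance, so the strut expands freely without reaching the stop — the stress is zero.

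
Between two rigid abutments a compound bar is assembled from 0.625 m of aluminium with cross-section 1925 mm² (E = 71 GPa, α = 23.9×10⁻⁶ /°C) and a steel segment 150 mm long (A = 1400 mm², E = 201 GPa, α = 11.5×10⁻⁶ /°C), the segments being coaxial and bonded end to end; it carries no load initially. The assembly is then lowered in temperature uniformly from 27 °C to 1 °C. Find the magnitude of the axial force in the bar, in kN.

P ≈ 84.8 kN (tensile)

With the walls removed the bar would change length by δ_free = Σ αᵢΔT Lᵢ = 23.9×10⁻⁶×26×625 + 11.5×10⁻⁶×26×150 = 0.4332 mm.
The rigid supports impose zero overall length change; the single axial force P common to all segments must satisfy P Σ Lᵢ/(AᵢEᵢ) = δ_free.
The series flexibility is Σ Lᵢ/(AᵢEᵢ) = 625/(1925×71×10³) + 150/(1400×201×10³) = 5.106×10⁻⁶ mm/N.
So P = 0.4332 / 5.106×10⁻⁶ = 84.85 kN, tensile.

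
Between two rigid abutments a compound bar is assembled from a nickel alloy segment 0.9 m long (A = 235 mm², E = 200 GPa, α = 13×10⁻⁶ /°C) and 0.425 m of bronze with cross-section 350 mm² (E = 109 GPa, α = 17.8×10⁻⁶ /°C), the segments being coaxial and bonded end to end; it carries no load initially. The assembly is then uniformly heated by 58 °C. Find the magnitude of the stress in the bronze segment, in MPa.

If the supports were absent, the total length change would be Σ αᵢΔT Lᵢ = 13×10⁻⁶×58×900 + 17.8×10⁻⁶×58×425 = 1.117 mm.
The walls prevent any net length change, so an axial force P (same in every segment) develops. Compatibility: P · Σ Lᵢ/(AᵢEᵢ) = δ_free.
The series flexibility is Σ Lᵢ/(AᵢEᵢ) = 900/(235×200×10³) + 425/(350×109×10³) = 3.029×10⁻⁵ mm/N.
So P = 1.117 / 3.029×10⁻⁵ = 36.89 kN, compressive.
σ_{bronze} = P / A = 36890 / 350 = 105.4 MPa.

σ ≈ 105 MPa (compressive)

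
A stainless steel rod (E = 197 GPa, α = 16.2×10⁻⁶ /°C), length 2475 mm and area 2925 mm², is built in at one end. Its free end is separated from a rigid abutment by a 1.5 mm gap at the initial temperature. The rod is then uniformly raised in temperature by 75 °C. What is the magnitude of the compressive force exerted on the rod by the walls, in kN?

Free thermal elongation = αΔT L = 16.2×10⁻⁶ × 75 × 2475 = 3.007 mm.
After closing the 1.5 mm clearance, 3.007 − 1.5 = 1.507 mm of expansion remains to be suppressed by the wall.
That suppressed elongation corresponds to σ = E·Δ/L = 197×10³ × 1.507/2475 = 120 MPa.
P = σA = 120 × 2925 = 350.9 kN.

P ≈ 351 kN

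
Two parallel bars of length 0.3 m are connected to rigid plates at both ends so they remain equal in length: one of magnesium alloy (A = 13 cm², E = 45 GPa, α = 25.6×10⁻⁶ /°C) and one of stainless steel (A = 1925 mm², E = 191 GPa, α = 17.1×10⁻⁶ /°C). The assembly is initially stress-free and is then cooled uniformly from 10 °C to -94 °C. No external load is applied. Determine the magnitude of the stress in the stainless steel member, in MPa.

σ ≈ 23.2 MPa (compressive)

Both members must finish at the same length. With the larger α, the magnesium alloy tends to over-contract; the plates restrain it, putting the magnesium alloy in tension and the stainless steel in compression. With no external load the two internal forces are equal and opposite, magnitude P.
Setting the final lengths equal and cancelling L: (α₁ − α₂)ΔT = P/(A₁E₁) + P/(A₂E₂).
|α₁ − α₂|·ΔT = 8.5×10⁻⁶ × 104 = 0.000884.
1/(A₁E₁) + 1/(A₂E₂) = 1/(1300×45×10³) + 1/(1925×191×10³) = 1.981×10⁻⁸ N⁻¹.
So P = 0.000884 / 1.981×10⁻⁸ = 44.62 kN.
σ_{stainless steel} = P/A₂ = 44620/1925 = 23.18 MPa, compressive.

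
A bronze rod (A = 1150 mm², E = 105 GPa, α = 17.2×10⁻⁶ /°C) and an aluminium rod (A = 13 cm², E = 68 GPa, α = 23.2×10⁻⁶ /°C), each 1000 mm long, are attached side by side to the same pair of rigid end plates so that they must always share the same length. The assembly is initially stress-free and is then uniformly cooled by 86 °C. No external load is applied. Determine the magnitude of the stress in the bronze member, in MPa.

Equilibrium of a rigid end plate with no external load gives equal and opposite internal forces ±P in the two members. Since α_{aluminium} > α_{bronze}, cooling drives the aluminium into tension and the bronze into compression.
Compatibility of the two members (thermal + elastic change equal): (α₁ − α₂)ΔT = P·[1/(A₁E₁) + 1/(A₂E₂)].
|α₁ − α₂|·ΔT = 6×10⁻⁶ × 86 = 0.000516.
1/(A₁E₁) + 1/(A₂E₂) = 1/(1150×105×10³) + 1/(1300×68×10³) = 1.959×10⁻⁸ N⁻¹.
So P = 0.000516 / 1.959×10⁻⁸ = 26.33 kN.
σ_{bronze} = P/A₁ = 26330/1150 = 22.9 MPa, compressive.

σ ≈ 22.9 MPa (compressive)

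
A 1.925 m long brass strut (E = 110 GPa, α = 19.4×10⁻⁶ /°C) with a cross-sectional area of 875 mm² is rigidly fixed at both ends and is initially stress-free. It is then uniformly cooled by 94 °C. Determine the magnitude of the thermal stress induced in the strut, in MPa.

With length fixed, the mechanical strain must cancel the thermal strain αΔT = 19.4×10⁻⁶ × 94 = 1823.6×10⁻⁶.
σ = EαΔT = 110×10³ × 19.4×10⁻⁶ × 94 = 200.6 MPa (tensile; the strut is trying to contract).

σ ≈ 201 MPa (tensile)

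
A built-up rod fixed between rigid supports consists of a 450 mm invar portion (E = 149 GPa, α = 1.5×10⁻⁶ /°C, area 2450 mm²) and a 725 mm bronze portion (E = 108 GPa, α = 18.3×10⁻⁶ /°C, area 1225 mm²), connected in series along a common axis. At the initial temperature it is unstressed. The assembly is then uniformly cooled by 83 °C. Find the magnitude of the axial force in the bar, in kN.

If the supports were absent, the total length change would be Σ αᵢΔT Lᵢ = 1.5×10⁻⁶×83×450 + 18.3×10⁻⁶×83×725 = 1.157 mm.
The walls prevent any net length change, so an axial force P (same in every segment) develops. Compatibility: P · Σ Lᵢ/(AᵢEᵢ) = δ_free.
The series flexibility is Σ Lᵢ/(AᵢEᵢ) = 450/(2450×149×10³) + 725/(1225×108×10³) = 6.713×10⁻⁶ mm/N.
Hence P = δ_free / Σ(L/AE) = 1.157/6.713×10⁻⁶ = 172.4 kN (tensile).

P ≈ 172 kN (tensile)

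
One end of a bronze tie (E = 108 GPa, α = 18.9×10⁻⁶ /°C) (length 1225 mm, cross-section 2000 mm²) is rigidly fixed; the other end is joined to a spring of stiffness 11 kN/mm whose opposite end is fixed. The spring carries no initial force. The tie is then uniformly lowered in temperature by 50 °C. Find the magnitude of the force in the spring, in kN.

P ≈ 12 kN

The unrestrained thermal change is αΔT L = 18.9×10⁻⁶ × 50 × 1225 = 1.158 mm.
With a force P in the spring, the elastic change of the tie is PL/(AE) and that of the spring is P/k; compatibility requires their sum to equal δ_free.
So P = δ_free / [L/(AE) + 1/k] = 1.158 / [ 1225/(2000×108×10³) + 1/(11×10³) ].
P = 1.158 / 9.658×10⁻⁵ = 11990 N.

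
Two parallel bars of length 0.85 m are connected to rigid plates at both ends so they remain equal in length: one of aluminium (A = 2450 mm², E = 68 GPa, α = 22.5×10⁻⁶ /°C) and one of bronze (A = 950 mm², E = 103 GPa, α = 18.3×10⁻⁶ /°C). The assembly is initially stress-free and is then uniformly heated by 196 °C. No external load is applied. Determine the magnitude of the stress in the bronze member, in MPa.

σ ≈ 53.4 MPa (tensile)

Both members must finish at the same length. With the larger α, the aluminium tends to over-expand; the plates restrain it, putting the aluminium in compression and the bronze in tension. With no external load the two internal forces are equal and opposite, magnitude P.
Setting the final lengths equal and cancelling L: (α₁ − α₂)ΔT = P/(A₁E₁) + P/(A₂E₂).
|α₁ − α₂|·ΔT = 4.2×10⁻⁶ × 196 = 0.0008232.
1/(A₁E₁) + 1/(A₂E₂) = 1/(2450×68×10³) + 1/(950×103×10³) = 1.622×10⁻⁸ N⁻¹.
P = 0.0008232 / 1.622×10⁻⁸ = 50750 N = 50.75 kN.
σ_{bronze} = P/A₂ = 50750/950 = 53.42 MPa, tensile.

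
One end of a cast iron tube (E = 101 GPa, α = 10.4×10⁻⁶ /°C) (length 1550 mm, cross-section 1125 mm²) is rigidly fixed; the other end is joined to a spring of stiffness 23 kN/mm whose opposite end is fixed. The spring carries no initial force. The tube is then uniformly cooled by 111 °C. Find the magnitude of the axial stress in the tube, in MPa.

σ ≈ 27.8 MPa (tensile)

If the spring were absent the tube would shorten by αΔT L = 10.4×10⁻⁶ × 111 × 1550 = 1.789 mm.
Let P be the tensile force in the spring. The tube extends elastically by PL/(AE) and the spring stretches by P/k; together these equal δ_free.
P [ L/(AE) + 1/k ] = δ_free → P [ 1550/(1125×101×10³) + 1/(23×10³) ] = 1.789.
P = 1.789 / 5.712×10⁻⁵ = 31330 N.
σ = P/A = 31330/1125 = 27.85 MPa.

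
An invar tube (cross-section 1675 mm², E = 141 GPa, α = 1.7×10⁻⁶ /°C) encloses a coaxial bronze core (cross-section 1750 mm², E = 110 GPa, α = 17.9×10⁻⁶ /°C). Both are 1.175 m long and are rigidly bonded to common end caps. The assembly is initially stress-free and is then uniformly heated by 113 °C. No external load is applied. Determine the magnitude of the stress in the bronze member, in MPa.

Both members must finish at the same length. With the larger α, the bronze tends to over-expand; the plates restrain it, putting the bronze in compression and the invar in tension. With no external load the two internal forces are equal and opposite, magnitude P.
Setting the final lengths equal and cancelling L: (α₁ − α₂)ΔT = P/(A₁E₁) + P/(A₂E₂).
|α₁ − α₂|·ΔT = 16.2×10⁻⁶ × 113 = 0.001831.
1/(A₁E₁) + 1/(A₂E₂) = 1/(1675×141×10³) + 1/(1750×110×10³) = 9.429×10⁻⁹ N⁻¹.
So P = 0.001831 / 9.429×10⁻⁹ = 194.1 kN.
σ_{bronze} = P/A₂ = 194100/1750 = 110.9 MPa, compressive.

σ ≈ 111 MPa (compressive)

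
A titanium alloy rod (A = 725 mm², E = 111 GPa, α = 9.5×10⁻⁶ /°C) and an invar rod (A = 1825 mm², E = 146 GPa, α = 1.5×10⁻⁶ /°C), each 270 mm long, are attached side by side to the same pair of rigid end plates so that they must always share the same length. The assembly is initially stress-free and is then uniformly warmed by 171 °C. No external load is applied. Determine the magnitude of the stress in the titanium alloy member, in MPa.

σ ≈ 117 MPa (compressive)

Both members must finish at the same length. With the larger α, the titanium alloy tends to over-expand; the plates restrain it, putting the titanium alloy in compression and the invar in tension. With no external load the two internal forces are equal and opposite, magnitude P.
Setting the final lengths equal and cancelling L: (α₁ − α₂)ΔT = P/(A₁E₁) + P/(A₂E₂).
|α₁ − α₂|·ΔT = 8×10⁻⁶ × 171 = 0.001368.
1/(A₁E₁) + 1/(A₂E₂) = 1/(725×111×10³) + 1/(1825×146×10³) = 1.618×10⁻⁸ N⁻¹.
P = 0.001368 / 1.618×10⁻⁸ = 84550 N = 84.55 kN.
σ_{titanium alloy} = P/A₁ = 84550/725 = 116.6 MPa, compressive.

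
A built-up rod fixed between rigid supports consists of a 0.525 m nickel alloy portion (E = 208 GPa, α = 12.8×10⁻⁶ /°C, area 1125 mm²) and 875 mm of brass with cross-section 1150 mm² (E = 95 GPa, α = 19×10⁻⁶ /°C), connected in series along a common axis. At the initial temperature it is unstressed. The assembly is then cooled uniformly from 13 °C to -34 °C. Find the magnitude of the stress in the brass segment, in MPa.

σ ≈ 93.1 MPa (tensile)

If the supports were absent, the total length change would be Σ αᵢΔT Lᵢ = 12.8×10⁻⁶×47×525 + 19×10⁻⁶×47×875 = 1.097 mm.
The walls prevent any net length change, so an axial force P (same in every segment) develops. Compatibility: P · Σ Lᵢ/(AᵢEᵢ) = δ_free.
Σ Lᵢ/(AᵢEᵢ) = 525/(1125×208×10³) + 875/(1150×95×10³) = 1.025×10⁻⁵ mm/N.
Hence P = δ_free / Σ(L/AE) = 1.097/1.025×10⁻⁵ = 107 kN (tensile).
σ_{brass} = P / A = 107000 / 1150 = 93.06 MPa.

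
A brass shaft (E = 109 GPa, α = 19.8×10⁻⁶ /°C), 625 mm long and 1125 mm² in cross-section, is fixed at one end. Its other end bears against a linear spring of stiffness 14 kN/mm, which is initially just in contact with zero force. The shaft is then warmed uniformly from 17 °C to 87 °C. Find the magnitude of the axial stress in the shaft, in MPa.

σ ≈ 10.1 MPa (compressive)

The unrestrained thermal change is αΔT L = 19.8×10⁻⁶ × 70 × 625 = 0.8663 mm.
With a force P in the spring, the elastic change of the shaft is PL/(AE) and that of the spring is P/k; compatibility requires their sum to equal δ_free.
P [ L/(AE) + 1/k ] = δ_free → P [ 625/(1125×109×10³) + 1/(14×10³) ] = 0.8663.
P = 0.8663 / 7.653×10⁻⁵ = 11320 N.
σ = P/A = 11320/1125 = 10.06 MPa.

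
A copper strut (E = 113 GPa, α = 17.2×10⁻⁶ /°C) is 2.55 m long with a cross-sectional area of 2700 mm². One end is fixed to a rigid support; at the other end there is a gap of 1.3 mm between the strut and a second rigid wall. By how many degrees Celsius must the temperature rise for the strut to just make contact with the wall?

ΔT ≈ 29.6 °C

Contact occurs when the free expansion equals the gap: αΔT L = 1.3 mm.
So ΔT = g/(αL) = 1.3/(17.2×10⁻⁶ × 2550) = 29.64 °C.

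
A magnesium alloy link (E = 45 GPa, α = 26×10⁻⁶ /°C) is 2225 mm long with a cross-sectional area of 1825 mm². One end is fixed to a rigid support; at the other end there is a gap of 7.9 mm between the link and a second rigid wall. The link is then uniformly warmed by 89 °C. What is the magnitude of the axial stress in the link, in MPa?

σ ≈ 0 MPa

Free thermal elongation = αΔT L = 26×10⁻⁶ × 89 × 2225 = 5.149 mm.
This is smaller than the 7.9 mm clearance, so the link expands freely without reaching the stop — the stress is zero.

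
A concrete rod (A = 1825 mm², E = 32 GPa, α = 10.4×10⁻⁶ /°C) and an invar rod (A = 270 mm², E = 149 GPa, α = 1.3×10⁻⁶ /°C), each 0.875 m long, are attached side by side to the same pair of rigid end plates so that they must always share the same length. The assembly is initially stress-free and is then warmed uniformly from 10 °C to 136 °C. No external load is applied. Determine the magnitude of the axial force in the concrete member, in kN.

P ≈ 27.3 kN (compressive in the concrete)

The concrete has the larger α, so on heating it would change length more than the invar if both were free. The rigid plates force a common final length, so the concrete is put into compression and the invar into tension, with equal and opposite forces P (no external load).
Setting the final lengths equal and cancelling L: (α₁ − α₂)ΔT = P/(A₁E₁) + P/(A₂E₂).
|α₁ − α₂|·ΔT = 9.1×10⁻⁶ × 126 = 0.001147.
1/(A₁E₁) + 1/(A₂E₂) = 1/(1825×32×10³) + 1/(270×149×10³) = 4.198×10⁻⁸ N⁻¹.
P = 0.001147 / 4.198×10⁻⁸ = 27310 N = 27.31 kN.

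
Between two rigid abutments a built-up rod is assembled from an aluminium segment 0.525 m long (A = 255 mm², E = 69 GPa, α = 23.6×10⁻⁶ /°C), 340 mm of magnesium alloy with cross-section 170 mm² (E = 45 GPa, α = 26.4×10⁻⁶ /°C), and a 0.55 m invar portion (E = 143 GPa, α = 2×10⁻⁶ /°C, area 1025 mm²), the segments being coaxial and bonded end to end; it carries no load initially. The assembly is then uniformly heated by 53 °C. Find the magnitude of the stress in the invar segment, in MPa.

If the supports were absent, the total length change would be Σ αᵢΔT Lᵢ = 23.6×10⁻⁶×53×525 + 26.4×10⁻⁶×53×340 + 2×10⁻⁶×53×550 = 1.191 mm.
Since the ends are fixed, an axial force P builds up, equal in every segment, with P · Σ Lᵢ/(AᵢEᵢ) = δ_free.
The series flexibility is Σ Lᵢ/(AᵢEᵢ) = 525/(255×69×10³) + 340/(170×45×10³) + 550/(1025×143×10³) = 7.803×10⁻⁵ mm/N.
P = 1.191 / 7.803×10⁻⁵ = 15260 N = 15.26 kN, compressive.
σ_{invar} = P / A = 15260 / 1025 = 14.89 MPa.

σ ≈ 14.9 MPa (compressive)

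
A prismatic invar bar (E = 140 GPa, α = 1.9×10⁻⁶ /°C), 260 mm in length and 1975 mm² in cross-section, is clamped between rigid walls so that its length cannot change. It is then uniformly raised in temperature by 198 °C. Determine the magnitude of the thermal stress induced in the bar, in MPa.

With length fixed, the mechanical strain must cancel the thermal strain αΔT = 1.9×10⁻⁶ × 198 = 376.2×10⁻⁶.
Hence σ = E·αΔT = 140×10³ × 376.2×10⁻⁶ = 52.67 MPa, compressive.

σ ≈ 52.7 MPa (compressive)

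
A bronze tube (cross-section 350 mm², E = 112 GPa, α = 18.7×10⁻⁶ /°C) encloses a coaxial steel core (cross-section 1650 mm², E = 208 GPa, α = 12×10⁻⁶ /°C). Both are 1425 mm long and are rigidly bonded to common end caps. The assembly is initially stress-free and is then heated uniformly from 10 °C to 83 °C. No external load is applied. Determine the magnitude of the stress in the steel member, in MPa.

σ ≈ 10.4 MPa (tensile)

Both members must finish at the same length. With the larger α, the bronze tends to over-expand; the plates restrain it, putting the bronze in compression and the steel in tension. With no external load the two internal forces are equal and opposite, magnitude P.
Equating the net (thermal + elastic) strains gives |α₁ − α₂|·ΔT = P·[1/(A₁E₁) + 1/(A₂E₂)].
|α₁ − α₂|·ΔT = 6.7×10⁻⁶ × 73 = 0.0004891.
1/(A₁E₁) + 1/(A₂E₂) = 1/(350×112×10³) + 1/(1650×208×10³) = 2.842×10⁻⁸ N⁻¹.
So P = 0.0004891 / 2.842×10⁻⁸ = 17.21 kN.
σ_{steel} = P/A₂ = 17210/1650 = 10.43 MPa, tensile.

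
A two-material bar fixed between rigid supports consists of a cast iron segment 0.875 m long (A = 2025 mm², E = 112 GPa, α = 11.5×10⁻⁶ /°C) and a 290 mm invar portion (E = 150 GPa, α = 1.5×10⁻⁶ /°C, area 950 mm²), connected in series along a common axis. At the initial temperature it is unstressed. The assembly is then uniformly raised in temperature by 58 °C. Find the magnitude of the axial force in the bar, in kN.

With the walls removed the bar would change length by δ_free = Σ αᵢΔT Lᵢ = 11.5×10⁻⁶×58×875 + 1.5×10⁻⁶×58×290 = 0.6089 mm.
The walls prevent any net length change, so an axial force P (same in every segment) develops. Compatibility: P · Σ Lᵢ/(AᵢEᵢ) = δ_free.
The series flexibility is Σ Lᵢ/(AᵢEᵢ) = 875/(2025×112×10³) + 290/(950×150×10³) = 5.893×10⁻⁶ mm/N.
P = 0.6089 / 5.893×10⁻⁶ = 103300 N = 103.3 kN, compressive.

P ≈ 103 kN (compressive)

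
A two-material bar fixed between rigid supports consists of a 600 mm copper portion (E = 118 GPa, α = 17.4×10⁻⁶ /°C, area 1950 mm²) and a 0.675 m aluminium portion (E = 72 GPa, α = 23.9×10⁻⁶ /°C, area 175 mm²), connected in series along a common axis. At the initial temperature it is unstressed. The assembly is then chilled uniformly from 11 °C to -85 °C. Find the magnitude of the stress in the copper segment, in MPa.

Free thermal contraction of the whole bar: Σ αᵢΔT Lᵢ = 17.4×10⁻⁶×96×600 + 23.9×10⁻⁶×96×675 = 2.551 mm.
Since the ends are fixed, an axial force P builds up, equal in every segment, with P · Σ Lᵢ/(AᵢEᵢ) = δ_free.
Σ Lᵢ/(AᵢEᵢ) = 600/(1950×118×10³) + 675/(175×72×10³) = 5.618×10⁻⁵ mm/N.
So P = 2.551 / 5.618×10⁻⁵ = 45.41 kN, tensile.
σ_{copper} = P / A = 45410 / 1950 = 23.29 MPa.

σ ≈ 23.3 MPa (tensile)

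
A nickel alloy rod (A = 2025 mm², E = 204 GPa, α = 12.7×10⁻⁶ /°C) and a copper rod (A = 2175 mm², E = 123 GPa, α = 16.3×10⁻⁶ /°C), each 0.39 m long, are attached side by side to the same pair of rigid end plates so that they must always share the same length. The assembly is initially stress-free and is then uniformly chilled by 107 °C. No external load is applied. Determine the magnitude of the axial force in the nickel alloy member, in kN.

P ≈ 62.5 kN (compressive in the nickel alloy)

The copper has the larger α, so on cooling it would change length more than the nickel alloy if both were free. The rigid plates force a common final length, so the copper is put into tension and the nickel alloy into compression, with equal and opposite forces P (no external load).
Setting the final lengths equal and cancelling L: (α₁ − α₂)ΔT = P/(A₁E₁) + P/(A₂E₂).
|α₁ − α₂|·ΔT = 3.6×10⁻⁶ × 107 = 0.0003852.
1/(A₁E₁) + 1/(A₂E₂) = 1/(2025×204×10³) + 1/(2175×123×10³) = 6.159×10⁻⁹ N⁻¹.
P = 0.0003852 / 6.159×10⁻⁹ = 62550 N = 62.55 kN.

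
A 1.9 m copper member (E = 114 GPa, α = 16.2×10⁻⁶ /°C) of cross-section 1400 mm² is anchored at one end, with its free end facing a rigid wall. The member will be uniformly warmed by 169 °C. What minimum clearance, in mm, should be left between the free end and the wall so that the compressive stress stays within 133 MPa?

Free expansion if unrestrained: δ_free = αΔT L = 16.2×10⁻⁶ × 169 × 1900 = 5.202 mm.
At the allowable stress the elastic shortening the wall may impose is σL/E = 133 × 1900 / (114×10³) = 2.217 mm.
The gap must absorb the remainder: g_min = 5.202 − 2.217 = 2.985 mm.

g ≈ 2.99 mm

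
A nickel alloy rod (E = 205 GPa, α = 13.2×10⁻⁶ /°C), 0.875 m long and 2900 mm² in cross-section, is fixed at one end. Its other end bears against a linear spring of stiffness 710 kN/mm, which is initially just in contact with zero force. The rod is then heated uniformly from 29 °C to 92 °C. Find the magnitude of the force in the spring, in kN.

P ≈ 253 kN

If the spring were absent the rod would lengthen by αΔT L = 13.2×10⁻⁶ × 63 × 875 = 0.7276 mm.
With a force P in the spring, the elastic change of the rod is PL/(AE) and that of the spring is P/k; compatibility requires their sum to equal δ_free.
So P = δ_free / [L/(AE) + 1/k] = 0.7276 / [ 875/(2900×205×10³) + 1/(710×10³) ].
P = 0.7276 / 2.88×10⁻⁶ = 252600 N.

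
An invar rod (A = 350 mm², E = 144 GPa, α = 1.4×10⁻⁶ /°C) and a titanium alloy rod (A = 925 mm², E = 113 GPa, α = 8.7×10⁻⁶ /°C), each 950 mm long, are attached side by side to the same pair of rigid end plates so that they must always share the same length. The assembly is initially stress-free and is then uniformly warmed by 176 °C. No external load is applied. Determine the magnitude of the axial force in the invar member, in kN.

Both members must finish at the same length. With the larger α, the titanium alloy tends to over-expand; the plates restrain it, putting the titanium alloy in compression and the invar in tension. With no external load the two internal forces are equal and opposite, magnitude P.
Equating the net (thermal + elastic) strains gives |α₁ − α₂|·ΔT = P·[1/(A₁E₁) + 1/(A₂E₂)].
|α₁ − α₂|·ΔT = 7.3×10⁻⁶ × 176 = 0.001285.
1/(A₁E₁) + 1/(A₂E₂) = 1/(350×144×10³) + 1/(925×113×10³) = 2.941×10⁻⁸ N⁻¹.
So P = 0.001285 / 2.941×10⁻⁸ = 43.69 kN.

P ≈ 43.7 kN (tensile in the invar)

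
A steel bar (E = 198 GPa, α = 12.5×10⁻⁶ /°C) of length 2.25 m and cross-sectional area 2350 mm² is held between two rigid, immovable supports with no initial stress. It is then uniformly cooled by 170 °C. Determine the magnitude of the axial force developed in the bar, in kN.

The ends cannot move, so σ = EαΔT = 198×10³ × 12.5×10⁻⁶ × 170 = 420.8 MPa.
Then P = σA = 420.8 × 2350 mm² = 988.8 kN, tensile.

P ≈ 989 kN (tensile)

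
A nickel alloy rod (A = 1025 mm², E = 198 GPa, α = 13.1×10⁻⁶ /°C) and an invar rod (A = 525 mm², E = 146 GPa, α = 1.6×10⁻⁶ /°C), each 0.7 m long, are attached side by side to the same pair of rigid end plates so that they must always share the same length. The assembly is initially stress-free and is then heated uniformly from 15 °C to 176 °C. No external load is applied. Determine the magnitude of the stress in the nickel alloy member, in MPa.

The nickel alloy has the larger α, so on heating it would change length more than the invar if both were free. The rigid plates force a common final length, so the nickel alloy is put into compression and the invar into tension, with equal and opposite forces P (no external load).
Compatibility of the two members (thermal + elastic change equal): (α₁ − α₂)ΔT = P·[1/(A₁E₁) + 1/(A₂E₂)].
|α₁ − α₂|·ΔT = 11.5×10⁻⁶ × 161 = 0.001852.
1/(A₁E₁) + 1/(A₂E₂) = 1/(1025×198×10³) + 1/(525×146×10³) = 1.797×10⁻⁸ N⁻¹.
P = 0.001852 / 1.797×10⁻⁸ = 103000 N = 103 kN.
σ_{nickel alloy} = P/A₁ = 103000/1025 = 100.5 MPa, compressive.

σ ≈ 100 MPa (compressive)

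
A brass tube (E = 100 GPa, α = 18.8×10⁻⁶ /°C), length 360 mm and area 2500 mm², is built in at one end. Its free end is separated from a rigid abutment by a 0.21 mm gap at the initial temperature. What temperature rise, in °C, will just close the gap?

ΔT ≈ 31 °C

The gap closes when αΔT L = 0.21 mm, since the tube is still unstressed at that instant.
So ΔT = g/(αL) = 0.21/(18.8×10⁻⁶ × 360) = 31.03 °C.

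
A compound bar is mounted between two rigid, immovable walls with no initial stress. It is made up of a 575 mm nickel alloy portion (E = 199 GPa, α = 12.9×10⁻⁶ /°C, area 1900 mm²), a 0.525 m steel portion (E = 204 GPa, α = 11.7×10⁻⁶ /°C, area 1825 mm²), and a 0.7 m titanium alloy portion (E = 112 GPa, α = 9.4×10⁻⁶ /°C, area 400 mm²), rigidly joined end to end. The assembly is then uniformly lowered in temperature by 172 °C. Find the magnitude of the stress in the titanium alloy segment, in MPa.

σ ≈ 467 MPa (tensile)

With the walls removed the bar would change length by δ_free = Σ αᵢΔT Lᵢ = 12.9×10⁻⁶×172×575 + 11.7×10⁻⁶×172×525 + 9.4×10⁻⁶×172×700 = 3.464 mm.
The walls prevent any net length change, so an axial force P (same in every segment) develops. Compatibility: P · Σ Lᵢ/(AᵢEᵢ) = δ_free.
Σ Lᵢ/(AᵢEᵢ) = 575/(1900×199×10³) + 525/(1825×204×10³) + 700/(400×112×10³) = 1.856×10⁻⁵ mm/N.
P = 3.464 / 1.856×10⁻⁵ = 186700 N = 186.7 kN, tensile.
σ_{titanium alloy} = P / A = 186700 / 400 = 466.7 MPa.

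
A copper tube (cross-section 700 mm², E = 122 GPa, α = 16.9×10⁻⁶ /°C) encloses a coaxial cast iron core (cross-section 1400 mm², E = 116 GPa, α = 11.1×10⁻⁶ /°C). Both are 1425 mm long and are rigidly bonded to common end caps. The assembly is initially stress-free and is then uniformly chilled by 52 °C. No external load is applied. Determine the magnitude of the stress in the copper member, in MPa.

Equilibrium of a rigid end plate with no external load gives equal and opposite internal forces ±P in the two members. Since α_{copper} > α_{cast iron}, cooling drives the copper into tension and the cast iron into compression.
Equating the net (thermal + elastic) strains gives |α₁ − α₂|·ΔT = P·[1/(A₁E₁) + 1/(A₂E₂)].
|α₁ − α₂|·ΔT = 5.8×10⁻⁶ × 52 = 0.0003016.
1/(A₁E₁) + 1/(A₂E₂) = 1/(700×122×10³) + 1/(1400×116×10³) = 1.787×10⁻⁸ N⁻¹.
P = 0.0003016 / 1.787×10⁻⁸ = 16880 N = 16.88 kN.
σ_{copper} = P/A₁ = 16880/700 = 24.11 MPa, tensile.

σ ≈ 24.1 MPa (tensile)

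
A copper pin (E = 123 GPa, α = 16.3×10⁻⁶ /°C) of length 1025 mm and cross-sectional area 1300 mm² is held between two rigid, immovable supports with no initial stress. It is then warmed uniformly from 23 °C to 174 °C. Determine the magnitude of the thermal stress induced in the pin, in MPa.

σ ≈ 303 MPa (compressive)

The supports are rigid, so the total axial strain is zero. The restrained thermal strain is ε = αΔT = 16.3×10⁻⁶ × 151 = 2461.3×10⁻⁶.
σ = EαΔT = 123×10³ × 16.3×10⁻⁶ × 151 = 302.7 MPa (compressive; the pin is trying to expand).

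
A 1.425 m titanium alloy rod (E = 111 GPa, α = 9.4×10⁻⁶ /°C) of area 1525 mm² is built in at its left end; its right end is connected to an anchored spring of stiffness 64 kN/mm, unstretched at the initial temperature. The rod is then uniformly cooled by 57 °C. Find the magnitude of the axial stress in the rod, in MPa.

σ ≈ 20.8 MPa (tensile)

The unrestrained thermal change is αΔT L = 9.4×10⁻⁶ × 57 × 1425 = 0.7635 mm.
Let P be the tensile force in the spring. The rod extends elastically by PL/(AE) and the spring stretches by P/k; together these equal δ_free.
So P = δ_free / [L/(AE) + 1/k] = 0.7635 / [ 1425/(1525×111×10³) + 1/(64×10³) ].
P = 0.7635 / 2.404×10⁻⁵ = 31760 N.
σ = P/A = 31760/1525 = 20.82 MPa.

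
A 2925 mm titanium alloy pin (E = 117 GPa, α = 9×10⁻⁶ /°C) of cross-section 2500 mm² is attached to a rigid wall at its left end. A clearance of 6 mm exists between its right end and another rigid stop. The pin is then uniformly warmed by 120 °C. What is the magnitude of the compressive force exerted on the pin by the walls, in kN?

If the wall were absent the pin would grow by αΔT L = 9×10⁻⁶ × 120 × 2925 = 3.159 mm.
Since δ_free = 3.16 mm is less than the 6 mm gap, the pin never touches the wall. No axial force develops.

P ≈ 0 kN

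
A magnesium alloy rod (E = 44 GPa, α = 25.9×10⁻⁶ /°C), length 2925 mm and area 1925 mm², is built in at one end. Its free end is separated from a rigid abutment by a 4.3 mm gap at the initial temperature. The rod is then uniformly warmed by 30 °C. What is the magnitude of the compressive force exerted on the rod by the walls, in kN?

P ≈ 0 kN

Unrestrained expansion: δ_free = αΔT L = 25.9×10⁻⁶ × 30 × 2925 = 2.273 mm.
Since δ_free = 2.27 mm is less than the 4.3 mm gap, the rod never touches the wall. No axial force develops.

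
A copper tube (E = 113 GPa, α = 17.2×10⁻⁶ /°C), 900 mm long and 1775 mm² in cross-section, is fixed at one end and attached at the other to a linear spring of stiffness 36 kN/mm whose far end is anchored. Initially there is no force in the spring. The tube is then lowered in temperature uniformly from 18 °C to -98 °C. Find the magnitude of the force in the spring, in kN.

Free thermal contraction: δ_free = αΔT L = 17.2×10⁻⁶ × 116 × 900 = 1.796 mm.
With a force P in the spring, the elastic change of the tube is PL/(AE) and that of the spring is P/k; compatibility requires their sum to equal δ_free.
P [ L/(AE) + 1/k ] = δ_free → P [ 900/(1775×113×10³) + 1/(36×10³) ] = 1.796.
P = 1.796 / 3.226×10⁻⁵ = 55650 N.

P ≈ 55.7 kN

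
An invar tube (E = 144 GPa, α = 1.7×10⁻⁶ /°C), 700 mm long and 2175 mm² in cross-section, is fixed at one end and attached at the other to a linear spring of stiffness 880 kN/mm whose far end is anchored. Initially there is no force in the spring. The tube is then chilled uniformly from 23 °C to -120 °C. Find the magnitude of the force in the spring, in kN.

If the spring were absent the tube would shorten by αΔT L = 1.7×10⁻⁶ × 143 × 700 = 0.1702 mm.
With a force P in the spring, the elastic change of the tube is PL/(AE) and that of the spring is P/k; compatibility requires their sum to equal δ_free.
P [ L/(AE) + 1/k ] = δ_free → P [ 700/(2175×144×10³) + 1/(880×10³) ] = 0.1702.
P = 0.1702 / 3.371×10⁻⁶ = 50480 N.

P ≈ 50.5 kN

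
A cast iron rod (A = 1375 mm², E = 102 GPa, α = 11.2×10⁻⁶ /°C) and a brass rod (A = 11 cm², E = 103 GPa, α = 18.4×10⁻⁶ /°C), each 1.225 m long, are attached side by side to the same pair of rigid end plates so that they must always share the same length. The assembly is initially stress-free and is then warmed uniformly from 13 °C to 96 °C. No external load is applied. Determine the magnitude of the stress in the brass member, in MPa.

σ ≈ 34 MPa (compressive)

Both members must finish at the same length. With the larger α, the brass tends to over-expand; the plates restrain it, putting the brass in compression and the cast iron in tension. With no external load the two internal forces are equal and opposite, magnitude P.
Compatibility of the two members (thermal + elastic change equal): (α₁ − α₂)ΔT = P·[1/(A₁E₁) + 1/(A₂E₂)].
|α₁ − α₂|·ΔT = 7.2×10⁻⁶ × 83 = 0.0005976.
1/(A₁E₁) + 1/(A₂E₂) = 1/(1375×102×10³) + 1/(1100×103×10³) = 1.596×10⁻⁸ N⁻¹.
So P = 0.0005976 / 1.596×10⁻⁸ = 37.45 kN.
σ_{brass} = P/A₂ = 37450/1100 = 34.05 MPa, compressive.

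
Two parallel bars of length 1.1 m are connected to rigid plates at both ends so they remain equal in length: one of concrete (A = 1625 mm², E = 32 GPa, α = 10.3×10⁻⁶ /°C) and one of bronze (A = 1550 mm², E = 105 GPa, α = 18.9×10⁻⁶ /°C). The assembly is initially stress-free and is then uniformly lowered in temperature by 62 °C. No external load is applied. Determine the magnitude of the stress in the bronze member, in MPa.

Both members must finish at the same length. With the larger α, the bronze tends to over-contract; the plates restrain it, putting the bronze in tension and the concrete in compression. With no external load the two internal forces are equal and opposite, magnitude P.
Equating the net (thermal + elastic) strains gives |α₁ − α₂|·ΔT = P·[1/(A₁E₁) + 1/(A₂E₂)].
|α₁ − α₂|·ΔT = 8.6×10⁻⁶ × 62 = 0.0005332.
1/(A₁E₁) + 1/(A₂E₂) = 1/(1625×32×10³) + 1/(1550×105×10³) = 2.538×10⁻⁸ N⁻¹.
So P = 0.0005332 / 2.538×10⁻⁸ = 21.01 kN.
σ_{bronze} = P/A₂ = 21010/1550 = 13.56 MPa, tensile.

σ ≈ 13.6 MPa (tensile)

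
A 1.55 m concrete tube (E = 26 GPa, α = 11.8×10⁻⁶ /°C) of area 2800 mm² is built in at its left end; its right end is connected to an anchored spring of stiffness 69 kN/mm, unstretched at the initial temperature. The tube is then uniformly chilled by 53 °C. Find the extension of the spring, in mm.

Free thermal contraction: δ_free = αΔT L = 11.8×10⁻⁶ × 53 × 1550 = 0.9694 mm.
Let P be the tensile force in the spring. The tube extends elastically by PL/(AE) and the spring stretches by P/k; together these equal δ_free.
P [ L/(AE) + 1/k ] = δ_free → P [ 1550/(2800×26×10³) + 1/(69×10³) ] = 0.9694.
P = 0.9694 / 3.578×10⁻⁵ = 27090 N.
Spring extension = P/k = 27090/(69×10³) = 0.3926 mm.

δ ≈ 0.393 mm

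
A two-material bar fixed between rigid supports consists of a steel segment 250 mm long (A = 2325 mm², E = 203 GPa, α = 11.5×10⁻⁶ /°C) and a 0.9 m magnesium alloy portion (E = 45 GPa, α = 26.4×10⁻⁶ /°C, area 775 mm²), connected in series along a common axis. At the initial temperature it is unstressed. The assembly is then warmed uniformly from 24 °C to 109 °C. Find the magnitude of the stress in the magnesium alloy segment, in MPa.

σ ≈ 111 MPa (compressive)

Free thermal expansion of the whole bar: Σ αᵢΔT Lᵢ = 11.5×10⁻⁶×85×250 + 26.4×10⁻⁶×85×900 = 2.264 mm.
Since the ends are fixed, an axial force P builds up, equal in every segment, with P · Σ Lᵢ/(AᵢEᵢ) = δ_free.
The series flexibility is Σ Lᵢ/(AᵢEᵢ) = 250/(2325×203×10³) + 900/(775×45×10³) = 2.634×10⁻⁵ mm/N.
So P = 2.264 / 2.634×10⁻⁵ = 85.96 kN, compressive.
σ_{magnesium alloy} = P / A = 85960 / 775 = 110.9 MPa.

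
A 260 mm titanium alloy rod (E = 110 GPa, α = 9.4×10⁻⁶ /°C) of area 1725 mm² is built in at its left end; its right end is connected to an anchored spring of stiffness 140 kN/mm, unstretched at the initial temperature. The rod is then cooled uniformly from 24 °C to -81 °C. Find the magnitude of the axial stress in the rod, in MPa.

σ ≈ 17.5 MPa (tensile)

If the spring were absent the rod would shorten by αΔT L = 9.4×10⁻⁶ × 105 × 260 = 0.2566 mm.
Let P be the tensile force in the spring. The rod extends elastically by PL/(AE) and the spring stretches by P/k; together these equal δ_free.
P [ L/(AE) + 1/k ] = δ_free → P [ 260/(1725×110×10³) + 1/(140×10³) ] = 0.2566.
P = 0.2566 / 8.513×10⁻⁶ = 30140 N.
σ = P/A = 30140/1725 = 17.47 MPa.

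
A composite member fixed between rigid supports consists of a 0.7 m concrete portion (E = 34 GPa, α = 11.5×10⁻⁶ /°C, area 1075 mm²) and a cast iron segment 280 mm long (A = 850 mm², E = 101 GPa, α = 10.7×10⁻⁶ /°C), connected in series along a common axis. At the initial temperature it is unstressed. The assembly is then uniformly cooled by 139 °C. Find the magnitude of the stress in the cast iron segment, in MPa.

With the walls removed the bar would change length by δ_free = Σ αᵢΔT Lᵢ = 11.5×10⁻⁶×139×700 + 10.7×10⁻⁶×139×280 = 1.535 mm.
The walls prevent any net length change, so an axial force P (same in every segment) develops. Compatibility: P · Σ Lᵢ/(AᵢEᵢ) = δ_free.
The series flexibility is Σ Lᵢ/(AᵢEᵢ) = 700/(1075×34×10³) + 280/(850×101×10³) = 2.241×10⁻⁵ mm/N.
P = 1.535 / 2.241×10⁻⁵ = 68500 N = 68.5 kN, tensile.
σ_{cast iron} = P / A = 68500 / 850 = 80.59 MPa.

σ ≈ 80.6 MPa (tensile)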